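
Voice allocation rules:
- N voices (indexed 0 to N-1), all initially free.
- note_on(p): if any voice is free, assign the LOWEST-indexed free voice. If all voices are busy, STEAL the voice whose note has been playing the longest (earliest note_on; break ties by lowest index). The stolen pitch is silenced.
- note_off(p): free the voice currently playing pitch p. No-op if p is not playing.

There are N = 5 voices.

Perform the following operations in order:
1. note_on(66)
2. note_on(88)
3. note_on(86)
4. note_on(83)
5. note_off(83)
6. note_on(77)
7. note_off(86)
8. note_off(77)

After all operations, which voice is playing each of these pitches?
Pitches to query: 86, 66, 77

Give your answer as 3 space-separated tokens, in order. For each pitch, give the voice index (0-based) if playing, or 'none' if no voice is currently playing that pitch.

Op 1: note_on(66): voice 0 is free -> assigned | voices=[66 - - - -]
Op 2: note_on(88): voice 1 is free -> assigned | voices=[66 88 - - -]
Op 3: note_on(86): voice 2 is free -> assigned | voices=[66 88 86 - -]
Op 4: note_on(83): voice 3 is free -> assigned | voices=[66 88 86 83 -]
Op 5: note_off(83): free voice 3 | voices=[66 88 86 - -]
Op 6: note_on(77): voice 3 is free -> assigned | voices=[66 88 86 77 -]
Op 7: note_off(86): free voice 2 | voices=[66 88 - 77 -]
Op 8: note_off(77): free voice 3 | voices=[66 88 - - -]

Answer: none 0 none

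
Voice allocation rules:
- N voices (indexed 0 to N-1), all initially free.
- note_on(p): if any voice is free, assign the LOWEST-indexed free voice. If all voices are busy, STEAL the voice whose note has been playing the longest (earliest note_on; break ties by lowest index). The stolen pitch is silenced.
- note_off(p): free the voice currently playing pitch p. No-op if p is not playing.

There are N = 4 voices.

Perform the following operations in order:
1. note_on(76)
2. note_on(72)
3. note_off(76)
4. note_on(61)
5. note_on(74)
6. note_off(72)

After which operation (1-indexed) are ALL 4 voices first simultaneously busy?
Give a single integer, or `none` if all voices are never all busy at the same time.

Answer: none

Derivation:
Op 1: note_on(76): voice 0 is free -> assigned | voices=[76 - - -]
Op 2: note_on(72): voice 1 is free -> assigned | voices=[76 72 - -]
Op 3: note_off(76): free voice 0 | voices=[- 72 - -]
Op 4: note_on(61): voice 0 is free -> assigned | voices=[61 72 - -]
Op 5: note_on(74): voice 2 is free -> assigned | voices=[61 72 74 -]
Op 6: note_off(72): free voice 1 | voices=[61 - 74 -]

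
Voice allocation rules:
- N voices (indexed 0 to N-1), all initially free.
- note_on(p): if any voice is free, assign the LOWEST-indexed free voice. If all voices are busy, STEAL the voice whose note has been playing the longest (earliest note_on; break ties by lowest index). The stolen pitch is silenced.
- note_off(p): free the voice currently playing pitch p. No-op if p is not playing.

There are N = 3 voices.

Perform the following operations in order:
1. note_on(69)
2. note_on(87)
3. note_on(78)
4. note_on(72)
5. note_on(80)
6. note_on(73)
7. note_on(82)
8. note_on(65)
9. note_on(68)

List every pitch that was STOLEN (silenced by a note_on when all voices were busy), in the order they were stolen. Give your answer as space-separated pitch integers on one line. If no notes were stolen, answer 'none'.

Op 1: note_on(69): voice 0 is free -> assigned | voices=[69 - -]
Op 2: note_on(87): voice 1 is free -> assigned | voices=[69 87 -]
Op 3: note_on(78): voice 2 is free -> assigned | voices=[69 87 78]
Op 4: note_on(72): all voices busy, STEAL voice 0 (pitch 69, oldest) -> assign | voices=[72 87 78]
Op 5: note_on(80): all voices busy, STEAL voice 1 (pitch 87, oldest) -> assign | voices=[72 80 78]
Op 6: note_on(73): all voices busy, STEAL voice 2 (pitch 78, oldest) -> assign | voices=[72 80 73]
Op 7: note_on(82): all voices busy, STEAL voice 0 (pitch 72, oldest) -> assign | voices=[82 80 73]
Op 8: note_on(65): all voices busy, STEAL voice 1 (pitch 80, oldest) -> assign | voices=[82 65 73]
Op 9: note_on(68): all voices busy, STEAL voice 2 (pitch 73, oldest) -> assign | voices=[82 65 68]

Answer: 69 87 78 72 80 73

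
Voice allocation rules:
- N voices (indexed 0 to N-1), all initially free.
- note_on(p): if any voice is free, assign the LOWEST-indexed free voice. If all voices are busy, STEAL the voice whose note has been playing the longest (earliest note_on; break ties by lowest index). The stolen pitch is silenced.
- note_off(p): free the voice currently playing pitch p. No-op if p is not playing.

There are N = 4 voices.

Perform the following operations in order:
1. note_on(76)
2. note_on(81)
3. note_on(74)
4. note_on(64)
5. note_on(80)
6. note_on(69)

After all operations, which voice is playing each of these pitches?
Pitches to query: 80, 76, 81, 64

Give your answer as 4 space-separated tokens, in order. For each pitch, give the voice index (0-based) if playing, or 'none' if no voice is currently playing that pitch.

Op 1: note_on(76): voice 0 is free -> assigned | voices=[76 - - -]
Op 2: note_on(81): voice 1 is free -> assigned | voices=[76 81 - -]
Op 3: note_on(74): voice 2 is free -> assigned | voices=[76 81 74 -]
Op 4: note_on(64): voice 3 is free -> assigned | voices=[76 81 74 64]
Op 5: note_on(80): all voices busy, STEAL voice 0 (pitch 76, oldest) -> assign | voices=[80 81 74 64]
Op 6: note_on(69): all voices busy, STEAL voice 1 (pitch 81, oldest) -> assign | voices=[80 69 74 64]

Answer: 0 none none 3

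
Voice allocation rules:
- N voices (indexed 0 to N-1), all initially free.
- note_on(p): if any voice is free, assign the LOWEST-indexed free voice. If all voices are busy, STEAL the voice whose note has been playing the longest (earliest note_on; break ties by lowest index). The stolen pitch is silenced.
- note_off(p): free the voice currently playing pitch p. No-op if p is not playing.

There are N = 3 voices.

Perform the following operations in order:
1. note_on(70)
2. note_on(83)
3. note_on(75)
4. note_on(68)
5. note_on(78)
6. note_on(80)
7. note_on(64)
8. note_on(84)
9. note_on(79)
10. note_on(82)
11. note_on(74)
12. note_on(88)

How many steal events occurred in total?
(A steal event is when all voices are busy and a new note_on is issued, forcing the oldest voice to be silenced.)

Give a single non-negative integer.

Answer: 9

Derivation:
Op 1: note_on(70): voice 0 is free -> assigned | voices=[70 - -]
Op 2: note_on(83): voice 1 is free -> assigned | voices=[70 83 -]
Op 3: note_on(75): voice 2 is free -> assigned | voices=[70 83 75]
Op 4: note_on(68): all voices busy, STEAL voice 0 (pitch 70, oldest) -> assign | voices=[68 83 75]
Op 5: note_on(78): all voices busy, STEAL voice 1 (pitch 83, oldest) -> assign | voices=[68 78 75]
Op 6: note_on(80): all voices busy, STEAL voice 2 (pitch 75, oldest) -> assign | voices=[68 78 80]
Op 7: note_on(64): all voices busy, STEAL voice 0 (pitch 68, oldest) -> assign | voices=[64 78 80]
Op 8: note_on(84): all voices busy, STEAL voice 1 (pitch 78, oldest) -> assign | voices=[64 84 80]
Op 9: note_on(79): all voices busy, STEAL voice 2 (pitch 80, oldest) -> assign | voices=[64 84 79]
Op 10: note_on(82): all voices busy, STEAL voice 0 (pitch 64, oldest) -> assign | voices=[82 84 79]
Op 11: note_on(74): all voices busy, STEAL voice 1 (pitch 84, oldest) -> assign | voices=[82 74 79]
Op 12: note_on(88): all voices busy, STEAL voice 2 (pitch 79, oldest) -> assign | voices=[82 74 88]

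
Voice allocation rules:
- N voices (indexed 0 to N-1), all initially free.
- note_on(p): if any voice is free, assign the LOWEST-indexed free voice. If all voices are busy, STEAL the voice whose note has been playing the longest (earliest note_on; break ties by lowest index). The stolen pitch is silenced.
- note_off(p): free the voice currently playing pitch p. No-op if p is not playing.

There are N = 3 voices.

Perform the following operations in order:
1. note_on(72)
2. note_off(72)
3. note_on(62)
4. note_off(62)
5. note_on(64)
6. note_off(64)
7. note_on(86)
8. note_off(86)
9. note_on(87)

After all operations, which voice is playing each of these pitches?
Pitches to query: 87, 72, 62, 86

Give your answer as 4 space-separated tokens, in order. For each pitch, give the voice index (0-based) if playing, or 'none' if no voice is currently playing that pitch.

Op 1: note_on(72): voice 0 is free -> assigned | voices=[72 - -]
Op 2: note_off(72): free voice 0 | voices=[- - -]
Op 3: note_on(62): voice 0 is free -> assigned | voices=[62 - -]
Op 4: note_off(62): free voice 0 | voices=[- - -]
Op 5: note_on(64): voice 0 is free -> assigned | voices=[64 - -]
Op 6: note_off(64): free voice 0 | voices=[- - -]
Op 7: note_on(86): voice 0 is free -> assigned | voices=[86 - -]
Op 8: note_off(86): free voice 0 | voices=[- - -]
Op 9: note_on(87): voice 0 is free -> assigned | voices=[87 - -]

Answer: 0 none none none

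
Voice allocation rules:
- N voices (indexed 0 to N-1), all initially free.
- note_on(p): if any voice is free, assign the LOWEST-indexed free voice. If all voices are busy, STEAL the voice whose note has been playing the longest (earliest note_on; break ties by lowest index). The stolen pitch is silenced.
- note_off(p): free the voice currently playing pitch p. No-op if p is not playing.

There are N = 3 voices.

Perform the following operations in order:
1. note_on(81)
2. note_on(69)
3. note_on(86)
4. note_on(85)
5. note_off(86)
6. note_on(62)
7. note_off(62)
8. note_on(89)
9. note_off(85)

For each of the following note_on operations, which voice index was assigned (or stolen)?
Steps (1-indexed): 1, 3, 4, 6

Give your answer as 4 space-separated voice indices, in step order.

Op 1: note_on(81): voice 0 is free -> assigned | voices=[81 - -]
Op 2: note_on(69): voice 1 is free -> assigned | voices=[81 69 -]
Op 3: note_on(86): voice 2 is free -> assigned | voices=[81 69 86]
Op 4: note_on(85): all voices busy, STEAL voice 0 (pitch 81, oldest) -> assign | voices=[85 69 86]
Op 5: note_off(86): free voice 2 | voices=[85 69 -]
Op 6: note_on(62): voice 2 is free -> assigned | voices=[85 69 62]
Op 7: note_off(62): free voice 2 | voices=[85 69 -]
Op 8: note_on(89): voice 2 is free -> assigned | voices=[85 69 89]
Op 9: note_off(85): free voice 0 | voices=[- 69 89]

Answer: 0 2 0 2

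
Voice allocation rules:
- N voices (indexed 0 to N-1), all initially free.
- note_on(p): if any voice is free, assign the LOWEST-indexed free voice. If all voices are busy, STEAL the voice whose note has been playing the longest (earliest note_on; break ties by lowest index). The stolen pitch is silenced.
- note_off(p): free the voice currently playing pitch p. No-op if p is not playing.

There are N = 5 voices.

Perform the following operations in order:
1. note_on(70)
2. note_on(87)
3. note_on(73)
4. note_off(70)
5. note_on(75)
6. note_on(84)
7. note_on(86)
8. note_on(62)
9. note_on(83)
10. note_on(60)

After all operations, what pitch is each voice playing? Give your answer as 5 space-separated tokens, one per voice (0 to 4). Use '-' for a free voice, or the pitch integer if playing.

Op 1: note_on(70): voice 0 is free -> assigned | voices=[70 - - - -]
Op 2: note_on(87): voice 1 is free -> assigned | voices=[70 87 - - -]
Op 3: note_on(73): voice 2 is free -> assigned | voices=[70 87 73 - -]
Op 4: note_off(70): free voice 0 | voices=[- 87 73 - -]
Op 5: note_on(75): voice 0 is free -> assigned | voices=[75 87 73 - -]
Op 6: note_on(84): voice 3 is free -> assigned | voices=[75 87 73 84 -]
Op 7: note_on(86): voice 4 is free -> assigned | voices=[75 87 73 84 86]
Op 8: note_on(62): all voices busy, STEAL voice 1 (pitch 87, oldest) -> assign | voices=[75 62 73 84 86]
Op 9: note_on(83): all voices busy, STEAL voice 2 (pitch 73, oldest) -> assign | voices=[75 62 83 84 86]
Op 10: note_on(60): all voices busy, STEAL voice 0 (pitch 75, oldest) -> assign | voices=[60 62 83 84 86]

Answer: 60 62 83 84 86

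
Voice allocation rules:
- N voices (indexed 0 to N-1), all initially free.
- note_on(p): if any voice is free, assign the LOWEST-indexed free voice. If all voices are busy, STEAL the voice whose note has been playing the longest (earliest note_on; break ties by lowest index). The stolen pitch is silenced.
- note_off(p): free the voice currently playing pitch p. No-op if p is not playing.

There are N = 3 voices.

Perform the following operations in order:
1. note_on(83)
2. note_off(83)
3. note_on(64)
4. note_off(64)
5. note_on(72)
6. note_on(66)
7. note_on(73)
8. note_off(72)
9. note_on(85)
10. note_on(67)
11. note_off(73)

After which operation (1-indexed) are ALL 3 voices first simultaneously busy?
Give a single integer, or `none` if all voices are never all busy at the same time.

Answer: 7

Derivation:
Op 1: note_on(83): voice 0 is free -> assigned | voices=[83 - -]
Op 2: note_off(83): free voice 0 | voices=[- - -]
Op 3: note_on(64): voice 0 is free -> assigned | voices=[64 - -]
Op 4: note_off(64): free voice 0 | voices=[- - -]
Op 5: note_on(72): voice 0 is free -> assigned | voices=[72 - -]
Op 6: note_on(66): voice 1 is free -> assigned | voices=[72 66 -]
Op 7: note_on(73): voice 2 is free -> assigned | voices=[72 66 73]
Op 8: note_off(72): free voice 0 | voices=[- 66 73]
Op 9: note_on(85): voice 0 is free -> assigned | voices=[85 66 73]
Op 10: note_on(67): all voices busy, STEAL voice 1 (pitch 66, oldest) -> assign | voices=[85 67 73]
Op 11: note_off(73): free voice 2 | voices=[85 67 -]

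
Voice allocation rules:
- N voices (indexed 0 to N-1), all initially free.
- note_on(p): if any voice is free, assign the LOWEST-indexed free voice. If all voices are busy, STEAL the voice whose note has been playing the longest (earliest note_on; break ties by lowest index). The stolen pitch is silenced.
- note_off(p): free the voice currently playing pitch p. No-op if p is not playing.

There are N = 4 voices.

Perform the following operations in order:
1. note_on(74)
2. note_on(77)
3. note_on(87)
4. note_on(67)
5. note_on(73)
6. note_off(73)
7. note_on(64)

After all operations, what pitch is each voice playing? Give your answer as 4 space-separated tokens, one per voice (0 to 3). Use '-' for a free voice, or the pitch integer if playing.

Answer: 64 77 87 67

Derivation:
Op 1: note_on(74): voice 0 is free -> assigned | voices=[74 - - -]
Op 2: note_on(77): voice 1 is free -> assigned | voices=[74 77 - -]
Op 3: note_on(87): voice 2 is free -> assigned | voices=[74 77 87 -]
Op 4: note_on(67): voice 3 is free -> assigned | voices=[74 77 87 67]
Op 5: note_on(73): all voices busy, STEAL voice 0 (pitch 74, oldest) -> assign | voices=[73 77 87 67]
Op 6: note_off(73): free voice 0 | voices=[- 77 87 67]
Op 7: note_on(64): voice 0 is free -> assigned | voices=[64 77 87 67]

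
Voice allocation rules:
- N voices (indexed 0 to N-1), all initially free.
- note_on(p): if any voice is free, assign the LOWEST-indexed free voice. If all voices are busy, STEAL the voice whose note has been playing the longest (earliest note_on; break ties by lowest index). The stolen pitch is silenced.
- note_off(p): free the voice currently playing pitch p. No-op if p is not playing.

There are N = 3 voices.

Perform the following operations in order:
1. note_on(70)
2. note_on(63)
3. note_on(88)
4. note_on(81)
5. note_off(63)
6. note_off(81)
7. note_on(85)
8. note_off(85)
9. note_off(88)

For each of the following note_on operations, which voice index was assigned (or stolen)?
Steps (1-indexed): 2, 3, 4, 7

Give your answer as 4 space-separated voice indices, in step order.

Answer: 1 2 0 0

Derivation:
Op 1: note_on(70): voice 0 is free -> assigned | voices=[70 - -]
Op 2: note_on(63): voice 1 is free -> assigned | voices=[70 63 -]
Op 3: note_on(88): voice 2 is free -> assigned | voices=[70 63 88]
Op 4: note_on(81): all voices busy, STEAL voice 0 (pitch 70, oldest) -> assign | voices=[81 63 88]
Op 5: note_off(63): free voice 1 | voices=[81 - 88]
Op 6: note_off(81): free voice 0 | voices=[- - 88]
Op 7: note_on(85): voice 0 is free -> assigned | voices=[85 - 88]
Op 8: note_off(85): free voice 0 | voices=[- - 88]
Op 9: note_off(88): free voice 2 | voices=[- - -]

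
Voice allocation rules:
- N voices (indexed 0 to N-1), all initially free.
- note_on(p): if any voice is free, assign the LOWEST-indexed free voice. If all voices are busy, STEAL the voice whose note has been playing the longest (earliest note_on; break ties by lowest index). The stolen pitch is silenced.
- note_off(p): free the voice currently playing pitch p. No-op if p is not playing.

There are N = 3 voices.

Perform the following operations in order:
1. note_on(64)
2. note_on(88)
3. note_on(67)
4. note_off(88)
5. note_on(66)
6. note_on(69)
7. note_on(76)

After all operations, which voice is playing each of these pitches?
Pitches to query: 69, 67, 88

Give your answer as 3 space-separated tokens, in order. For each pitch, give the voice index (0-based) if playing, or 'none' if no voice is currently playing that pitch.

Op 1: note_on(64): voice 0 is free -> assigned | voices=[64 - -]
Op 2: note_on(88): voice 1 is free -> assigned | voices=[64 88 -]
Op 3: note_on(67): voice 2 is free -> assigned | voices=[64 88 67]
Op 4: note_off(88): free voice 1 | voices=[64 - 67]
Op 5: note_on(66): voice 1 is free -> assigned | voices=[64 66 67]
Op 6: note_on(69): all voices busy, STEAL voice 0 (pitch 64, oldest) -> assign | voices=[69 66 67]
Op 7: note_on(76): all voices busy, STEAL voice 2 (pitch 67, oldest) -> assign | voices=[69 66 76]

Answer: 0 none none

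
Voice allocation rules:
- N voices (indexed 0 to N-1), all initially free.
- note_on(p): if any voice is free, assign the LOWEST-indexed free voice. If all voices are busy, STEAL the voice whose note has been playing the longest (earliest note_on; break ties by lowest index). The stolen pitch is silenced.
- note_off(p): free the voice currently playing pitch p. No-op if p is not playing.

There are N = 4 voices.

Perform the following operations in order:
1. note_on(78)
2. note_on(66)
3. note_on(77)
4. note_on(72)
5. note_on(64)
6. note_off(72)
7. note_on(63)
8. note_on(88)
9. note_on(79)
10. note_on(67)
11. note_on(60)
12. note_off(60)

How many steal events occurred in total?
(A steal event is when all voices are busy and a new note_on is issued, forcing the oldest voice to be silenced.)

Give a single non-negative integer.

Answer: 5

Derivation:
Op 1: note_on(78): voice 0 is free -> assigned | voices=[78 - - -]
Op 2: note_on(66): voice 1 is free -> assigned | voices=[78 66 - -]
Op 3: note_on(77): voice 2 is free -> assigned | voices=[78 66 77 -]
Op 4: note_on(72): voice 3 is free -> assigned | voices=[78 66 77 72]
Op 5: note_on(64): all voices busy, STEAL voice 0 (pitch 78, oldest) -> assign | voices=[64 66 77 72]
Op 6: note_off(72): free voice 3 | voices=[64 66 77 -]
Op 7: note_on(63): voice 3 is free -> assigned | voices=[64 66 77 63]
Op 8: note_on(88): all voices busy, STEAL voice 1 (pitch 66, oldest) -> assign | voices=[64 88 77 63]
Op 9: note_on(79): all voices busy, STEAL voice 2 (pitch 77, oldest) -> assign | voices=[64 88 79 63]
Op 10: note_on(67): all voices busy, STEAL voice 0 (pitch 64, oldest) -> assign | voices=[67 88 79 63]
Op 11: note_on(60): all voices busy, STEAL voice 3 (pitch 63, oldest) -> assign | voices=[67 88 79 60]
Op 12: note_off(60): free voice 3 | voices=[67 88 79 -]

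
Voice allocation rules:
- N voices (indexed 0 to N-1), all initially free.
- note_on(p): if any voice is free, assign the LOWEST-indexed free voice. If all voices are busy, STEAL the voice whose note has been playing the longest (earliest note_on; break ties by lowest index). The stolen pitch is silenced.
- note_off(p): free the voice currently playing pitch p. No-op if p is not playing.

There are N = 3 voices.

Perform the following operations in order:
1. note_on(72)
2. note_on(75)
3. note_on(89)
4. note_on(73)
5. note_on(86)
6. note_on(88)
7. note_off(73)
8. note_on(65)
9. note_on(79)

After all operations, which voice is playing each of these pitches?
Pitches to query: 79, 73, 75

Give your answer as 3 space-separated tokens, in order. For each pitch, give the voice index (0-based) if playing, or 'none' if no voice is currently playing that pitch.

Op 1: note_on(72): voice 0 is free -> assigned | voices=[72 - -]
Op 2: note_on(75): voice 1 is free -> assigned | voices=[72 75 -]
Op 3: note_on(89): voice 2 is free -> assigned | voices=[72 75 89]
Op 4: note_on(73): all voices busy, STEAL voice 0 (pitch 72, oldest) -> assign | voices=[73 75 89]
Op 5: note_on(86): all voices busy, STEAL voice 1 (pitch 75, oldest) -> assign | voices=[73 86 89]
Op 6: note_on(88): all voices busy, STEAL voice 2 (pitch 89, oldest) -> assign | voices=[73 86 88]
Op 7: note_off(73): free voice 0 | voices=[- 86 88]
Op 8: note_on(65): voice 0 is free -> assigned | voices=[65 86 88]
Op 9: note_on(79): all voices busy, STEAL voice 1 (pitch 86, oldest) -> assign | voices=[65 79 88]

Answer: 1 none none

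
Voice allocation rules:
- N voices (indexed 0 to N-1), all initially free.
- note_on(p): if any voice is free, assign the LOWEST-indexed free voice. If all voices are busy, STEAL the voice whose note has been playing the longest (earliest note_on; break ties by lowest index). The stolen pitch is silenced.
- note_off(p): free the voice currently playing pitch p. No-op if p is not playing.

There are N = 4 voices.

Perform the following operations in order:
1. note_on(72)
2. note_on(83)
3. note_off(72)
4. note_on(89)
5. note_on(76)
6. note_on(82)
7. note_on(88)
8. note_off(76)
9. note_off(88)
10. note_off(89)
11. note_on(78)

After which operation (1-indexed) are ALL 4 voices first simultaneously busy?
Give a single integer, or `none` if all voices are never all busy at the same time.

Op 1: note_on(72): voice 0 is free -> assigned | voices=[72 - - -]
Op 2: note_on(83): voice 1 is free -> assigned | voices=[72 83 - -]
Op 3: note_off(72): free voice 0 | voices=[- 83 - -]
Op 4: note_on(89): voice 0 is free -> assigned | voices=[89 83 - -]
Op 5: note_on(76): voice 2 is free -> assigned | voices=[89 83 76 -]
Op 6: note_on(82): voice 3 is free -> assigned | voices=[89 83 76 82]
Op 7: note_on(88): all voices busy, STEAL voice 1 (pitch 83, oldest) -> assign | voices=[89 88 76 82]
Op 8: note_off(76): free voice 2 | voices=[89 88 - 82]
Op 9: note_off(88): free voice 1 | voices=[89 - - 82]
Op 10: note_off(89): free voice 0 | voices=[- - - 82]
Op 11: note_on(78): voice 0 is free -> assigned | voices=[78 - - 82]

Answer: 6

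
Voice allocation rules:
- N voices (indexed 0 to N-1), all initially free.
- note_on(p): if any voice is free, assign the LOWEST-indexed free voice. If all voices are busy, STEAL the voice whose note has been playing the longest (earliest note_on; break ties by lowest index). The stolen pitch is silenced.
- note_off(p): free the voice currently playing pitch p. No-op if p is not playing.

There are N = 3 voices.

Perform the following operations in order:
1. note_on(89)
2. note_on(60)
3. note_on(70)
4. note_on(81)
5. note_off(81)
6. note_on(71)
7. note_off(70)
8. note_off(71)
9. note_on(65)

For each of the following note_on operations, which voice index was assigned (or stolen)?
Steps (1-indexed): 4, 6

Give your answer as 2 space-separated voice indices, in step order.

Answer: 0 0

Derivation:
Op 1: note_on(89): voice 0 is free -> assigned | voices=[89 - -]
Op 2: note_on(60): voice 1 is free -> assigned | voices=[89 60 -]
Op 3: note_on(70): voice 2 is free -> assigned | voices=[89 60 70]
Op 4: note_on(81): all voices busy, STEAL voice 0 (pitch 89, oldest) -> assign | voices=[81 60 70]
Op 5: note_off(81): free voice 0 | voices=[- 60 70]
Op 6: note_on(71): voice 0 is free -> assigned | voices=[71 60 70]
Op 7: note_off(70): free voice 2 | voices=[71 60 -]
Op 8: note_off(71): free voice 0 | voices=[- 60 -]
Op 9: note_on(65): voice 0 is free -> assigned | voices=[65 60 -]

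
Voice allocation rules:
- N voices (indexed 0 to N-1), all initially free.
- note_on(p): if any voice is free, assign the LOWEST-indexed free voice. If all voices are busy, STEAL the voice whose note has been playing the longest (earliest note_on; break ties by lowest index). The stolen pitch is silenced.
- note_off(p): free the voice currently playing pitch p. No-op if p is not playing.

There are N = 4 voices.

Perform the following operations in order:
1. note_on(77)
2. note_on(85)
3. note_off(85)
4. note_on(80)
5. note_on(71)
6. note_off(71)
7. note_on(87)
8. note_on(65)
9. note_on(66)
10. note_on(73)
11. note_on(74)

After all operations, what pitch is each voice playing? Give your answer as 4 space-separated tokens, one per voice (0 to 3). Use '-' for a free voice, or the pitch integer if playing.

Answer: 66 73 74 65

Derivation:
Op 1: note_on(77): voice 0 is free -> assigned | voices=[77 - - -]
Op 2: note_on(85): voice 1 is free -> assigned | voices=[77 85 - -]
Op 3: note_off(85): free voice 1 | voices=[77 - - -]
Op 4: note_on(80): voice 1 is free -> assigned | voices=[77 80 - -]
Op 5: note_on(71): voice 2 is free -> assigned | voices=[77 80 71 -]
Op 6: note_off(71): free voice 2 | voices=[77 80 - -]
Op 7: note_on(87): voice 2 is free -> assigned | voices=[77 80 87 -]
Op 8: note_on(65): voice 3 is free -> assigned | voices=[77 80 87 65]
Op 9: note_on(66): all voices busy, STEAL voice 0 (pitch 77, oldest) -> assign | voices=[66 80 87 65]
Op 10: note_on(73): all voices busy, STEAL voice 1 (pitch 80, oldest) -> assign | voices=[66 73 87 65]
Op 11: note_on(74): all voices busy, STEAL voice 2 (pitch 87, oldest) -> assign | voices=[66 73 74 65]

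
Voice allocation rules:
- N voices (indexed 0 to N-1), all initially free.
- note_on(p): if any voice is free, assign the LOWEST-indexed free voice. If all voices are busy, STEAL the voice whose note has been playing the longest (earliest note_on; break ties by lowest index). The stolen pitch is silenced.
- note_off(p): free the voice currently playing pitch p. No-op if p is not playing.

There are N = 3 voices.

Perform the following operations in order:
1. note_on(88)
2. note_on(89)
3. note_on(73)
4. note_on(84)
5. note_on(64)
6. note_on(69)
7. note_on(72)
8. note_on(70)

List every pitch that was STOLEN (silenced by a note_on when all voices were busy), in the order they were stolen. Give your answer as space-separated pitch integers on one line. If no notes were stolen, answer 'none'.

Answer: 88 89 73 84 64

Derivation:
Op 1: note_on(88): voice 0 is free -> assigned | voices=[88 - -]
Op 2: note_on(89): voice 1 is free -> assigned | voices=[88 89 -]
Op 3: note_on(73): voice 2 is free -> assigned | voices=[88 89 73]
Op 4: note_on(84): all voices busy, STEAL voice 0 (pitch 88, oldest) -> assign | voices=[84 89 73]
Op 5: note_on(64): all voices busy, STEAL voice 1 (pitch 89, oldest) -> assign | voices=[84 64 73]
Op 6: note_on(69): all voices busy, STEAL voice 2 (pitch 73, oldest) -> assign | voices=[84 64 69]
Op 7: note_on(72): all voices busy, STEAL voice 0 (pitch 84, oldest) -> assign | voices=[72 64 69]
Op 8: note_on(70): all voices busy, STEAL voice 1 (pitch 64, oldest) -> assign | voices=[72 70 69]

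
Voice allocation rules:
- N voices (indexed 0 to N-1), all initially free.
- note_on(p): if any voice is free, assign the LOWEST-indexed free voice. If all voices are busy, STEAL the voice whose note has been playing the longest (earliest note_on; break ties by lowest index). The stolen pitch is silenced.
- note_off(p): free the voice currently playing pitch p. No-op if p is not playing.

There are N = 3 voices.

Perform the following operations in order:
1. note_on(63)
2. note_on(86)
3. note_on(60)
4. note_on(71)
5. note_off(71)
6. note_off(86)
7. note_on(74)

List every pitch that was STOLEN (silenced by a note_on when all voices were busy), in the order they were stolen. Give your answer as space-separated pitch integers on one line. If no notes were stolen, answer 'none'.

Answer: 63

Derivation:
Op 1: note_on(63): voice 0 is free -> assigned | voices=[63 - -]
Op 2: note_on(86): voice 1 is free -> assigned | voices=[63 86 -]
Op 3: note_on(60): voice 2 is free -> assigned | voices=[63 86 60]
Op 4: note_on(71): all voices busy, STEAL voice 0 (pitch 63, oldest) -> assign | voices=[71 86 60]
Op 5: note_off(71): free voice 0 | voices=[- 86 60]
Op 6: note_off(86): free voice 1 | voices=[- - 60]
Op 7: note_on(74): voice 0 is free -> assigned | voices=[74 - 60]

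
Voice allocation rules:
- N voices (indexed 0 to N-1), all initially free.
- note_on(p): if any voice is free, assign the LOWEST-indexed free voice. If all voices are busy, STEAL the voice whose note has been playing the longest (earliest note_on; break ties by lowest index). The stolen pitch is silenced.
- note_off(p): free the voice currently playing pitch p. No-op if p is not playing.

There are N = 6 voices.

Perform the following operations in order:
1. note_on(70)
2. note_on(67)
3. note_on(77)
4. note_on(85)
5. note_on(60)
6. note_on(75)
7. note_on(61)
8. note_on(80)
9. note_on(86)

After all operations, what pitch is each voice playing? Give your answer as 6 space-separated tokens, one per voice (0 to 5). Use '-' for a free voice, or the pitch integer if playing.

Answer: 61 80 86 85 60 75

Derivation:
Op 1: note_on(70): voice 0 is free -> assigned | voices=[70 - - - - -]
Op 2: note_on(67): voice 1 is free -> assigned | voices=[70 67 - - - -]
Op 3: note_on(77): voice 2 is free -> assigned | voices=[70 67 77 - - -]
Op 4: note_on(85): voice 3 is free -> assigned | voices=[70 67 77 85 - -]
Op 5: note_on(60): voice 4 is free -> assigned | voices=[70 67 77 85 60 -]
Op 6: note_on(75): voice 5 is free -> assigned | voices=[70 67 77 85 60 75]
Op 7: note_on(61): all voices busy, STEAL voice 0 (pitch 70, oldest) -> assign | voices=[61 67 77 85 60 75]
Op 8: note_on(80): all voices busy, STEAL voice 1 (pitch 67, oldest) -> assign | voices=[61 80 77 85 60 75]
Op 9: note_on(86): all voices busy, STEAL voice 2 (pitch 77, oldest) -> assign | voices=[61 80 86 85 60 75]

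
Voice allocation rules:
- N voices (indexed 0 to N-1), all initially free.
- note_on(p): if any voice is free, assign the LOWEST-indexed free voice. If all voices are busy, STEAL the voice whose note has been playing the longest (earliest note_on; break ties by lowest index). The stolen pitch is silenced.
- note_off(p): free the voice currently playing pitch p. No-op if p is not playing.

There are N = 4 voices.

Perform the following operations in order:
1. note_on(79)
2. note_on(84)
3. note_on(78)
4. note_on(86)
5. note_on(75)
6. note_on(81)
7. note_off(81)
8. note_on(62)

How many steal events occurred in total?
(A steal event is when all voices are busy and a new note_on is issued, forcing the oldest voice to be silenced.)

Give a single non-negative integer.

Answer: 2

Derivation:
Op 1: note_on(79): voice 0 is free -> assigned | voices=[79 - - -]
Op 2: note_on(84): voice 1 is free -> assigned | voices=[79 84 - -]
Op 3: note_on(78): voice 2 is free -> assigned | voices=[79 84 78 -]
Op 4: note_on(86): voice 3 is free -> assigned | voices=[79 84 78 86]
Op 5: note_on(75): all voices busy, STEAL voice 0 (pitch 79, oldest) -> assign | voices=[75 84 78 86]
Op 6: note_on(81): all voices busy, STEAL voice 1 (pitch 84, oldest) -> assign | voices=[75 81 78 86]
Op 7: note_off(81): free voice 1 | voices=[75 - 78 86]
Op 8: note_on(62): voice 1 is free -> assigned | voices=[75 62 78 86]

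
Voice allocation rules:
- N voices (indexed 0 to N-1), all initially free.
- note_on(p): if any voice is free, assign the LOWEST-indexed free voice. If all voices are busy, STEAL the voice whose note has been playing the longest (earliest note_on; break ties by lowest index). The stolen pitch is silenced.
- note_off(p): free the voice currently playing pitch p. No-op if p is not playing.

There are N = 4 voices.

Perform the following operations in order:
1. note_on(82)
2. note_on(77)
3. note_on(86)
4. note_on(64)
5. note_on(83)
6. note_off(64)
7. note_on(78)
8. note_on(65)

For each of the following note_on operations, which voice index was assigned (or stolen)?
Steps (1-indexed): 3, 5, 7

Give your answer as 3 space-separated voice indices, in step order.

Answer: 2 0 3

Derivation:
Op 1: note_on(82): voice 0 is free -> assigned | voices=[82 - - -]
Op 2: note_on(77): voice 1 is free -> assigned | voices=[82 77 - -]
Op 3: note_on(86): voice 2 is free -> assigned | voices=[82 77 86 -]
Op 4: note_on(64): voice 3 is free -> assigned | voices=[82 77 86 64]
Op 5: note_on(83): all voices busy, STEAL voice 0 (pitch 82, oldest) -> assign | voices=[83 77 86 64]
Op 6: note_off(64): free voice 3 | voices=[83 77 86 -]
Op 7: note_on(78): voice 3 is free -> assigned | voices=[83 77 86 78]
Op 8: note_on(65): all voices busy, STEAL voice 1 (pitch 77, oldest) -> assign | voices=[83 65 86 78]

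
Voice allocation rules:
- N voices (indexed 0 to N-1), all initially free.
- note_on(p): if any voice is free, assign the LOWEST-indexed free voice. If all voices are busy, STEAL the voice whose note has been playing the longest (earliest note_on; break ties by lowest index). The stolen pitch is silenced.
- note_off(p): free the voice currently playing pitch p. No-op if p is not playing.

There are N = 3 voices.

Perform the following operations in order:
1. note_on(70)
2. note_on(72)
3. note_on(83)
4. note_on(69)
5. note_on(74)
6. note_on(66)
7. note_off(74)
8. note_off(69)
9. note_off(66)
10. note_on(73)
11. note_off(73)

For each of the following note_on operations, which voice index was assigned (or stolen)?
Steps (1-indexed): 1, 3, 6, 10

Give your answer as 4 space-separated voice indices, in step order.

Answer: 0 2 2 0

Derivation:
Op 1: note_on(70): voice 0 is free -> assigned | voices=[70 - -]
Op 2: note_on(72): voice 1 is free -> assigned | voices=[70 72 -]
Op 3: note_on(83): voice 2 is free -> assigned | voices=[70 72 83]
Op 4: note_on(69): all voices busy, STEAL voice 0 (pitch 70, oldest) -> assign | voices=[69 72 83]
Op 5: note_on(74): all voices busy, STEAL voice 1 (pitch 72, oldest) -> assign | voices=[69 74 83]
Op 6: note_on(66): all voices busy, STEAL voice 2 (pitch 83, oldest) -> assign | voices=[69 74 66]
Op 7: note_off(74): free voice 1 | voices=[69 - 66]
Op 8: note_off(69): free voice 0 | voices=[- - 66]
Op 9: note_off(66): free voice 2 | voices=[- - -]
Op 10: note_on(73): voice 0 is free -> assigned | voices=[73 - -]
Op 11: note_off(73): free voice 0 | voices=[- - -]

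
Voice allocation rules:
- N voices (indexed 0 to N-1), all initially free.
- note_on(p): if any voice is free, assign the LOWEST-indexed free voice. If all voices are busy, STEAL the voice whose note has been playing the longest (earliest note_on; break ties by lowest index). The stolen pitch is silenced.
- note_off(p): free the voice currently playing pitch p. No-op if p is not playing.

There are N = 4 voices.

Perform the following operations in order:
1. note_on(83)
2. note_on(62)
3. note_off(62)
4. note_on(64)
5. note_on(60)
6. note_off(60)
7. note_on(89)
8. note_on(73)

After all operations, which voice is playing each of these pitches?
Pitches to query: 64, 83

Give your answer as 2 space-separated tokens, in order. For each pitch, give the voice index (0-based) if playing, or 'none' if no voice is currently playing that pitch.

Answer: 1 0

Derivation:
Op 1: note_on(83): voice 0 is free -> assigned | voices=[83 - - -]
Op 2: note_on(62): voice 1 is free -> assigned | voices=[83 62 - -]
Op 3: note_off(62): free voice 1 | voices=[83 - - -]
Op 4: note_on(64): voice 1 is free -> assigned | voices=[83 64 - -]
Op 5: note_on(60): voice 2 is free -> assigned | voices=[83 64 60 -]
Op 6: note_off(60): free voice 2 | voices=[83 64 - -]
Op 7: note_on(89): voice 2 is free -> assigned | voices=[83 64 89 -]
Op 8: note_on(73): voice 3 is free -> assigned | voices=[83 64 89 73]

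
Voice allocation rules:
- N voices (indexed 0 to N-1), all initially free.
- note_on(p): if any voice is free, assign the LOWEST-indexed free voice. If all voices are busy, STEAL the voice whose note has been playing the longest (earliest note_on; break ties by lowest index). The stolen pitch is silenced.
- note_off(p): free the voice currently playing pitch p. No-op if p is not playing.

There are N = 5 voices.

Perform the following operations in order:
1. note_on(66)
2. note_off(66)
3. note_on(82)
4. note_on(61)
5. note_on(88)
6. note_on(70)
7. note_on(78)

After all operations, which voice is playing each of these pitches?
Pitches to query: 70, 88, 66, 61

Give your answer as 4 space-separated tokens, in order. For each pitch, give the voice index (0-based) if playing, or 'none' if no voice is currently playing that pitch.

Answer: 3 2 none 1

Derivation:
Op 1: note_on(66): voice 0 is free -> assigned | voices=[66 - - - -]
Op 2: note_off(66): free voice 0 | voices=[- - - - -]
Op 3: note_on(82): voice 0 is free -> assigned | voices=[82 - - - -]
Op 4: note_on(61): voice 1 is free -> assigned | voices=[82 61 - - -]
Op 5: note_on(88): voice 2 is free -> assigned | voices=[82 61 88 - -]
Op 6: note_on(70): voice 3 is free -> assigned | voices=[82 61 88 70 -]
Op 7: note_on(78): voice 4 is free -> assigned | voices=[82 61 88 70 78]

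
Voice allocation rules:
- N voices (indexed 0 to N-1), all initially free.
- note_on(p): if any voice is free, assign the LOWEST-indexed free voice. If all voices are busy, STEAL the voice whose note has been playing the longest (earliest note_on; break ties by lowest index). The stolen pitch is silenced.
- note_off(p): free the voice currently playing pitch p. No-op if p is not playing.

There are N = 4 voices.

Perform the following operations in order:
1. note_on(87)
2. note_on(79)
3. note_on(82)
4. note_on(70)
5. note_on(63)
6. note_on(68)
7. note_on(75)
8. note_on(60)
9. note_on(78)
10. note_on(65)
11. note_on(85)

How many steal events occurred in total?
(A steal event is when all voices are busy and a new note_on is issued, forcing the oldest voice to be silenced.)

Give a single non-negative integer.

Answer: 7

Derivation:
Op 1: note_on(87): voice 0 is free -> assigned | voices=[87 - - -]
Op 2: note_on(79): voice 1 is free -> assigned | voices=[87 79 - -]
Op 3: note_on(82): voice 2 is free -> assigned | voices=[87 79 82 -]
Op 4: note_on(70): voice 3 is free -> assigned | voices=[87 79 82 70]
Op 5: note_on(63): all voices busy, STEAL voice 0 (pitch 87, oldest) -> assign | voices=[63 79 82 70]
Op 6: note_on(68): all voices busy, STEAL voice 1 (pitch 79, oldest) -> assign | voices=[63 68 82 70]
Op 7: note_on(75): all voices busy, STEAL voice 2 (pitch 82, oldest) -> assign | voices=[63 68 75 70]
Op 8: note_on(60): all voices busy, STEAL voice 3 (pitch 70, oldest) -> assign | voices=[63 68 75 60]
Op 9: note_on(78): all voices busy, STEAL voice 0 (pitch 63, oldest) -> assign | voices=[78 68 75 60]
Op 10: note_on(65): all voices busy, STEAL voice 1 (pitch 68, oldest) -> assign | voices=[78 65 75 60]
Op 11: note_on(85): all voices busy, STEAL voice 2 (pitch 75, oldest) -> assign | voices=[78 65 85 60]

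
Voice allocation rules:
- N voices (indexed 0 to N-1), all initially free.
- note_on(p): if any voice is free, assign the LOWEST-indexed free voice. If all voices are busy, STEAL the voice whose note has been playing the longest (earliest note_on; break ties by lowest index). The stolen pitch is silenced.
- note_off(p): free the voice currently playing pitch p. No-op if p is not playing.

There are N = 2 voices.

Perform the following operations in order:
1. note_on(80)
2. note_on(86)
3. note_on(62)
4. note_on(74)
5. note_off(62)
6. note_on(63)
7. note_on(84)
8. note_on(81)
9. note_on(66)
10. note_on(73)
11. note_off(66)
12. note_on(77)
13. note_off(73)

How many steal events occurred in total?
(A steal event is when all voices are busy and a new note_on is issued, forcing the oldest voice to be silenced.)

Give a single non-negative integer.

Op 1: note_on(80): voice 0 is free -> assigned | voices=[80 -]
Op 2: note_on(86): voice 1 is free -> assigned | voices=[80 86]
Op 3: note_on(62): all voices busy, STEAL voice 0 (pitch 80, oldest) -> assign | voices=[62 86]
Op 4: note_on(74): all voices busy, STEAL voice 1 (pitch 86, oldest) -> assign | voices=[62 74]
Op 5: note_off(62): free voice 0 | voices=[- 74]
Op 6: note_on(63): voice 0 is free -> assigned | voices=[63 74]
Op 7: note_on(84): all voices busy, STEAL voice 1 (pitch 74, oldest) -> assign | voices=[63 84]
Op 8: note_on(81): all voices busy, STEAL voice 0 (pitch 63, oldest) -> assign | voices=[81 84]
Op 9: note_on(66): all voices busy, STEAL voice 1 (pitch 84, oldest) -> assign | voices=[81 66]
Op 10: note_on(73): all voices busy, STEAL voice 0 (pitch 81, oldest) -> assign | voices=[73 66]
Op 11: note_off(66): free voice 1 | voices=[73 -]
Op 12: note_on(77): voice 1 is free -> assigned | voices=[73 77]
Op 13: note_off(73): free voice 0 | voices=[- 77]

Answer: 6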